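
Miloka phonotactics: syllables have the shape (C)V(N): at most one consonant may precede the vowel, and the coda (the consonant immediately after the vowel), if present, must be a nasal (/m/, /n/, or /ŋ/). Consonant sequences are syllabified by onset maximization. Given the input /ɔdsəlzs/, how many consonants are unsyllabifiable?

4

Under (C)V(N), the unsyllabifiable consonants are /d/, /l/, /z/, /s/ (only a nasal (/m/, /n/, or /ŋ/) is licensed in coda position; onsets are limited to one consonant).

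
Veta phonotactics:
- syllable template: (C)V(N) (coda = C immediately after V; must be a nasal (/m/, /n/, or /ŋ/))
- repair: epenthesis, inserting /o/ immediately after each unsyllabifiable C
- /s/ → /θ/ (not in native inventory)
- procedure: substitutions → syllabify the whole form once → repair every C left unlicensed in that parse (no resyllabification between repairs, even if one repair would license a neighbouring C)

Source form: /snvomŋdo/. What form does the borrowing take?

θonovomŋodo

Substitution: /s/ → /θ/, giving /θnvomŋdo/.
Under (C)V(N), the unsyllabifiable consonants are /θ/, /n/, /ŋ/ (only a nasal (/m/, /n/, or /ŋ/) is licensed in coda position; onsets are limited to one consonant).
Inserting the epenthetic vowel yields /θ/ → /θo/, /n/ → /no/, /ŋ/ → /ŋo/.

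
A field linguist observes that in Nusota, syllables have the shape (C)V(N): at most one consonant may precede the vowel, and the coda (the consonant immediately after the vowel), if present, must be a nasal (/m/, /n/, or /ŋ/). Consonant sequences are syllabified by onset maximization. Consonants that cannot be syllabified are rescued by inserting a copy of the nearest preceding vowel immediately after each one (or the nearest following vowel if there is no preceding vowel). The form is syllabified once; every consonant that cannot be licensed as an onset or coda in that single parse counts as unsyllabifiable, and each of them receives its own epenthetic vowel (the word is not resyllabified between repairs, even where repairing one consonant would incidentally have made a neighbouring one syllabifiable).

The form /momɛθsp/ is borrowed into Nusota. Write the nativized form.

momɛθɛsɛpɛ

Under (C)V(N), the unsyllabifiable consonants are /θ/, /s/, /p/ (only a nasal (/m/, /n/, or /ŋ/) is licensed in coda position; onsets are limited to one consonant).
Epenthesis after each stranded consonant: /θ/ → /θɛ/, /s/ → /sɛ/, /p/ → /pɛ/.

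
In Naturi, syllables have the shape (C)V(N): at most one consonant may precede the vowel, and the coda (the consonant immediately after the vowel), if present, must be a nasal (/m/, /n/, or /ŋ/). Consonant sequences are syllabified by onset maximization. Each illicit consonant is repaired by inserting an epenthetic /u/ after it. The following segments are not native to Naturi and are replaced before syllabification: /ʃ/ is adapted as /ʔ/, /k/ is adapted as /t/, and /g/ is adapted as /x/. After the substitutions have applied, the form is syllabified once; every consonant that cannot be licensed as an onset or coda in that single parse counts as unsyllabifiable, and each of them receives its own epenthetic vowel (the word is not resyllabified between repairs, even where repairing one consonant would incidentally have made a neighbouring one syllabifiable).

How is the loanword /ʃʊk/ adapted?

Substitution: /ʃ/ → /ʔ/, /k/ → /t/, giving /ʔʊt/.
Under (C)V(N), the unsyllabifiable consonants are /t/ (only a nasal (/m/, /n/, or /ŋ/) is licensed in coda position; onsets are limited to one consonant).
Each unlicensed consonant becomes the onset of a new syllable: /t/ → /tu/.

ʔʊtu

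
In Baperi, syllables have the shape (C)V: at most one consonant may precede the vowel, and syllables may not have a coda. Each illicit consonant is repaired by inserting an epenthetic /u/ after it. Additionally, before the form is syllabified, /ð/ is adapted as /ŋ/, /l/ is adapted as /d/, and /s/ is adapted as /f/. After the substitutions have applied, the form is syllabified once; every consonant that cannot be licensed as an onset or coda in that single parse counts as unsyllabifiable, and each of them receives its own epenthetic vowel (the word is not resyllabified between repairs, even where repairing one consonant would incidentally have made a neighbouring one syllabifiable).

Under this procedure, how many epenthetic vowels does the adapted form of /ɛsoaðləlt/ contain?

After substitution the input is /ɛfoaŋdədt/.
The unsyllabifiable consonants are /ŋ/, /d/, /t/; each receives one epenthetic vowel.

3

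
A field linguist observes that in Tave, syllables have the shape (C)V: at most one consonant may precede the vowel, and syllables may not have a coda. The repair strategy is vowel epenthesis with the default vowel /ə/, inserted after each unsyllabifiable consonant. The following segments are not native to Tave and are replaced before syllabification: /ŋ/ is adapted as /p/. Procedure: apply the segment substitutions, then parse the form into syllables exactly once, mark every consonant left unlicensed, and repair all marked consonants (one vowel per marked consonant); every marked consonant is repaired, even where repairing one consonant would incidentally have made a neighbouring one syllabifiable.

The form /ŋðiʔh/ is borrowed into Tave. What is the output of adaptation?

Substitution: /ŋ/ → /p/, giving /pðiʔh/.
Syllabifying with onset maximization leaves /p/, /ʔ/, /h/ stranded (no codas are permitted; onsets are limited to one consonant).
Each unlicensed consonant becomes the onset of a new syllable: /p/ → /pə/, /ʔ/ → /ʔə/, /h/ → /hə/.

pəðiʔəhə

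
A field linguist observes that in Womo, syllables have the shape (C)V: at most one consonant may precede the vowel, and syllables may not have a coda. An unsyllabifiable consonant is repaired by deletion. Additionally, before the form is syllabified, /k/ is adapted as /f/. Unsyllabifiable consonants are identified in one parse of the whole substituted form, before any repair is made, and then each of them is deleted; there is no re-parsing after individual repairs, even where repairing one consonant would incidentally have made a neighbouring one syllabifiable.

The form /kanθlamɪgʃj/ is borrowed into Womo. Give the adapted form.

Substitution: /k/ → /f/, giving /fanθlamɪgʃj/.
Under (C)V, the unsyllabifiable consonants are /n/, /θ/, /g/, /ʃ/, /j/ (no codas are permitted; onsets are limited to one consonant).
Deleting the stranded consonants removes /n/, /θ/, /g/, /ʃ/, /j/.

falamɪ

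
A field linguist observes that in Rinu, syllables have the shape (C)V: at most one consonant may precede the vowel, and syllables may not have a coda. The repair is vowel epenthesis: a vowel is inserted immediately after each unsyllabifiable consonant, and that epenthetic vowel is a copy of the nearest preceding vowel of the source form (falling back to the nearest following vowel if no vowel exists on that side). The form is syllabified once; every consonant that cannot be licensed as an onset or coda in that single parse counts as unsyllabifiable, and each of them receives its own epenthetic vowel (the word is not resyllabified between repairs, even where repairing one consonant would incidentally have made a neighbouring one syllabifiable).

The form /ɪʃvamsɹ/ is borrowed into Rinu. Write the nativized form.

ɪʃɪvamasaɹa

Under (C)V, the unsyllabifiable consonants are /ʃ/, /m/, /s/, /ɹ/ (no codas are permitted; onsets are limited to one consonant).
Each unlicensed consonant becomes the onset of a new syllable: /ʃ/ → /ʃɪ/, /m/ → /ma/, /s/ → /sa/, /ɹ/ → /ɹa/.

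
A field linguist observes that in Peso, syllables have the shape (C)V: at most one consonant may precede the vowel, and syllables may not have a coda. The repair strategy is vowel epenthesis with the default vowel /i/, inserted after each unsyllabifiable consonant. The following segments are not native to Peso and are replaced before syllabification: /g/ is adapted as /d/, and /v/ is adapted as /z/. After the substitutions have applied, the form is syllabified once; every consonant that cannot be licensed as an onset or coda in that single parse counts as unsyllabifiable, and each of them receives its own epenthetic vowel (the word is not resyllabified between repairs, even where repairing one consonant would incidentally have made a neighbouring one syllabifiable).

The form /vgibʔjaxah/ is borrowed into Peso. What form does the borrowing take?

Substitution: /v/ → /z/, /g/ → /d/, giving /zdibʔjaxah/.
Syllabifying with onset maximization leaves /z/, /b/, /ʔ/, /h/ stranded (no codas are permitted; onsets are limited to one consonant).
Inserting the epenthetic vowel yields /z/ → /zi/, /b/ → /bi/, /ʔ/ → /ʔi/, /h/ → /hi/.

zidibiʔijaxahi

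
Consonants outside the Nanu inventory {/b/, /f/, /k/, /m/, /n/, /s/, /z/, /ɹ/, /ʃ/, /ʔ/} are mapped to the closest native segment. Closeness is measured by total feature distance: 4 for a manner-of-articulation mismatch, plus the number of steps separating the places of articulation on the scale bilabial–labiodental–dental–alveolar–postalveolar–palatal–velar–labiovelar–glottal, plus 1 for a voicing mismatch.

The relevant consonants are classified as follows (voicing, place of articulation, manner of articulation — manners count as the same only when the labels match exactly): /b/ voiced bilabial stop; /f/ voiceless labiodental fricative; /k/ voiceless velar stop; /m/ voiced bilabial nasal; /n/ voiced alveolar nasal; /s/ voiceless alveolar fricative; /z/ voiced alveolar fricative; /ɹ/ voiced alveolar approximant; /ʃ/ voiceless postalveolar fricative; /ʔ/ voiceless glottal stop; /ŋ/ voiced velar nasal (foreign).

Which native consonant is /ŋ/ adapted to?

n

/n/ is closest: same manner (nasal), place distance 3 (velar→alveolar), same voicing; total 3. Next closest is /k/ at distance 5.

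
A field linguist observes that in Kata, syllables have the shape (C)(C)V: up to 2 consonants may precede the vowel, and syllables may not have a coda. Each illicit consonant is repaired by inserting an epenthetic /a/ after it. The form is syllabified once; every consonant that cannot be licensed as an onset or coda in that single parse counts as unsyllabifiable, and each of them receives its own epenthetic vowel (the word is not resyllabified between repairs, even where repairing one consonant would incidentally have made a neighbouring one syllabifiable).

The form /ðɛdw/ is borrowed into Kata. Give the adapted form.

The consonants /d/, /w/ cannot be parsed into a legal (C)(C)V syllable (no codas are permitted; onsets may contain at most 2 consonants).
Each unlicensed consonant becomes the onset of a new syllable: /d/ → /da/, /w/ → /wa/.

ðɛdawa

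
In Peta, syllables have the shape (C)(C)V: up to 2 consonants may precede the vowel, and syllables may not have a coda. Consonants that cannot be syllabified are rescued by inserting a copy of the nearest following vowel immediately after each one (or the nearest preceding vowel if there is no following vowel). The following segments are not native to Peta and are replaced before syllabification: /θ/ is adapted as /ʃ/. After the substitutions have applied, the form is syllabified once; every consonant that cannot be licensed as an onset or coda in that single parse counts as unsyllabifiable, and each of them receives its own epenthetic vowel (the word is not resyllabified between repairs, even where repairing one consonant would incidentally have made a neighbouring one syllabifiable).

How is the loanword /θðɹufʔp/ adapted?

Substitution: /θ/ → /ʃ/, giving /ʃðɹufʔp/.
Under (C)(C)V, the unsyllabifiable consonants are /ʃ/, /f/, /ʔ/, /p/ (no codas are permitted; onsets may contain at most 2 consonants).
Each unlicensed consonant becomes the onset of a new syllable: /ʃ/ → /ʃu/, /f/ → /fu/, /ʔ/ → /ʔu/, /p/ → /pu/.

ʃuðɹufuʔupu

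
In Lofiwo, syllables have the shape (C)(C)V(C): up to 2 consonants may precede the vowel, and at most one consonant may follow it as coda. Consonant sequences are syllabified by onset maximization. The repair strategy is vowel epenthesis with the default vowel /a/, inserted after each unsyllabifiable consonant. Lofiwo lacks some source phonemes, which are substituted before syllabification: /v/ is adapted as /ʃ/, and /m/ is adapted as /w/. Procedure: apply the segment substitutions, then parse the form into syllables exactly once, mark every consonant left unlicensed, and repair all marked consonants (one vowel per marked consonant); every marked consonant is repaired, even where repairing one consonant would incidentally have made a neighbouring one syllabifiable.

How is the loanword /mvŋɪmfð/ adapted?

Substitution: /m/ → /w/, /v/ → /ʃ/, giving /wʃŋɪwfð/.
Under (C)(C)V(C), the unsyllabifiable consonants are /w/, /f/, /ð/ (at most one coda consonant is licensed; onsets may contain at most 2 consonants).
Inserting the epenthetic vowel yields /w/ → /wa/, /f/ → /fa/, /ð/ → /ða/.

waʃŋɪwfaða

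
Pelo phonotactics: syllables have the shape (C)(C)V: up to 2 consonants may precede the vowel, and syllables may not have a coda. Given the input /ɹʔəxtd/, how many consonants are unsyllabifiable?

3

Under (C)(C)V, the unsyllabifiable consonants are /x/, /t/, /d/ (no codas are permitted; onsets may contain at most 2 consonants).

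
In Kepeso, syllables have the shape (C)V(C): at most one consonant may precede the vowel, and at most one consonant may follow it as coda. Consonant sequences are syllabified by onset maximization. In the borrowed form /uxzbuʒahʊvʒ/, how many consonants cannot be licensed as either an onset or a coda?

2

Syllabifying with onset maximization leaves /z/, /ʒ/ stranded (at most one coda consonant is licensed; onsets are limited to one consonant).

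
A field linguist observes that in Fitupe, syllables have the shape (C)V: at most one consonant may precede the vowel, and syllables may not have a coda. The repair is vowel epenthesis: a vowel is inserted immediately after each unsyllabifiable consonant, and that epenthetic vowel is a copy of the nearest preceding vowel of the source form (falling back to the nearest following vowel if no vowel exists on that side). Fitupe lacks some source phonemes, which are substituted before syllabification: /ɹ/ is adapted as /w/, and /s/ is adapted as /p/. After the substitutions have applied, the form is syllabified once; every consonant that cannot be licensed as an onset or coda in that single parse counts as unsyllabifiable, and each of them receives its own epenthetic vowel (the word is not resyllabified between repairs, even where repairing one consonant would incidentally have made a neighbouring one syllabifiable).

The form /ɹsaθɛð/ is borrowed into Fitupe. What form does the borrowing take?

Substitution: /ɹ/ → /w/, /s/ → /p/, giving /wpaθɛð/.
Syllabifying with onset maximization leaves /w/, /ð/ stranded (no codas are permitted; onsets are limited to one consonant).
Inserting the epenthetic vowel yields /w/ → /wa/, /ð/ → /ðɛ/.

wapaθɛðɛ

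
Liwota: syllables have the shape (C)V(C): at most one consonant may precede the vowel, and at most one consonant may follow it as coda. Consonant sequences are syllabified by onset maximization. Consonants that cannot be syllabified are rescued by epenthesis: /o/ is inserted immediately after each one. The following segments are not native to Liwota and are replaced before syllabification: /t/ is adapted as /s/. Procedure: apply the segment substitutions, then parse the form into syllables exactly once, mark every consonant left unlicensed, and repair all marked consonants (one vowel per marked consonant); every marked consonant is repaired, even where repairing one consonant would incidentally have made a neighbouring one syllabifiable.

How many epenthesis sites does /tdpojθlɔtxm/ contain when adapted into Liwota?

After substitution the input is /sdpojθlɔsxm/.
The unsyllabifiable consonants are /s/, /d/, /θ/, /x/, /m/; each receives one epenthetic vowel.

5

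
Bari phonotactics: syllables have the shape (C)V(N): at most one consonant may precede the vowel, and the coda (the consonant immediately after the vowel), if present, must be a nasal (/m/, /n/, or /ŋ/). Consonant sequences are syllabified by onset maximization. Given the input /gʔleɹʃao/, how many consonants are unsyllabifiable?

3

Syllabifying with onset maximization leaves /g/, /ʔ/, /ɹ/ stranded (only a nasal (/m/, /n/, or /ŋ/) is licensed in coda position; onsets are limited to one consonant).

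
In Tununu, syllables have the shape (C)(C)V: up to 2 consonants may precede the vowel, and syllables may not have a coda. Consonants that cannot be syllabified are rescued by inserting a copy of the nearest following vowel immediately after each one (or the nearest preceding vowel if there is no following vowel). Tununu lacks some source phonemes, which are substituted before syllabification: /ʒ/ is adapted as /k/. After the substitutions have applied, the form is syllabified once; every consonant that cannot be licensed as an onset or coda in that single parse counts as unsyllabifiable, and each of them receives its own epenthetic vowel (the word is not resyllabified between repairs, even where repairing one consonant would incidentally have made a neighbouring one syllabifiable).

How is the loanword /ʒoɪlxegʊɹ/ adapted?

koɪlxegʊɹʊ

Substitution: /ʒ/ → /k/, giving /koɪlxegʊɹ/.
Syllabifying with onset maximization leaves /ɹ/ stranded (no codas are permitted; onsets may contain at most 2 consonants).
Each unlicensed consonant becomes the onset of a new syllable: /ɹ/ → /ɹʊ/.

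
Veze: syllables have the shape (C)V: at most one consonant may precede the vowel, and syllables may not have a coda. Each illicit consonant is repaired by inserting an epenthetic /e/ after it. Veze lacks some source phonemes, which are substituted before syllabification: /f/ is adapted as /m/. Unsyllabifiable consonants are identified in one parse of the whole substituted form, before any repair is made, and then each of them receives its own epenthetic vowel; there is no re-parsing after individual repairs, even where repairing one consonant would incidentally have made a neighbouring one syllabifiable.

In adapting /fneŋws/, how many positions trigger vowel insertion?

After substitution the input is /mneŋws/.
The unsyllabifiable consonants are /m/, /ŋ/, /w/, /s/; each receives one epenthetic vowel.

4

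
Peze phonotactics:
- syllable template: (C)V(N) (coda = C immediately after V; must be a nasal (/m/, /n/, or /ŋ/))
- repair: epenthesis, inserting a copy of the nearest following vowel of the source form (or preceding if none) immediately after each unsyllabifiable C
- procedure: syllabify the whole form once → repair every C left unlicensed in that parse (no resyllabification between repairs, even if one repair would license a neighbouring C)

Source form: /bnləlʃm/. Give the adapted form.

bənələləʃəmə

The consonants /b/, /n/, /l/, /ʃ/, /m/ cannot be parsed into a legal (C)V(N) syllable (only a nasal (/m/, /n/, or /ŋ/) is licensed in coda position; onsets are limited to one consonant).
Each unlicensed consonant becomes the onset of a new syllable: /b/ → /bə/, /n/ → /nə/, /l/ → /lə/, /ʃ/ → /ʃə/, /m/ → /mə/.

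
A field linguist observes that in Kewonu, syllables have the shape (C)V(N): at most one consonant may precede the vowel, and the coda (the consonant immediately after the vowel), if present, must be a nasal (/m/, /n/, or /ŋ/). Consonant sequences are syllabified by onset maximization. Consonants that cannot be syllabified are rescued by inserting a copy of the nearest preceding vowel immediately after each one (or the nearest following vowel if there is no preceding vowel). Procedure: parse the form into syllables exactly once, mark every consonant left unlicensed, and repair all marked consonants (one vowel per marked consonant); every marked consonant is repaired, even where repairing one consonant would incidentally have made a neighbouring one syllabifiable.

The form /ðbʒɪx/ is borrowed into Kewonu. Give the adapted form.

ðɪbɪʒɪxɪ

Syllabifying with onset maximization leaves /ð/, /b/, /x/ stranded (only a nasal (/m/, /n/, or /ŋ/) is licensed in coda position; onsets are limited to one consonant).
Inserting the epenthetic vowel yields /ð/ → /ðɪ/, /b/ → /bɪ/, /x/ → /xɪ/.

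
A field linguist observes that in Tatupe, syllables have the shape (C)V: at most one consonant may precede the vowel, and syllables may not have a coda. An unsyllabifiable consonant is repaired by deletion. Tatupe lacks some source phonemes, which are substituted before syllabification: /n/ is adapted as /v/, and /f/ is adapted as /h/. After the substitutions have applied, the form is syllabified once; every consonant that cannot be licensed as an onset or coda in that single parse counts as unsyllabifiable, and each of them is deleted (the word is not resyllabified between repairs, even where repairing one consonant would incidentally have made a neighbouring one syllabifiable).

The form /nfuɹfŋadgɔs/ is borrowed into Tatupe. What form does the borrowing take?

huŋagɔ

Substitution: /n/ → /v/, /f/ → /h/, giving /vhuɹhŋadgɔs/.
Under (C)V, the unsyllabifiable consonants are /v/, /ɹ/, /h/, /d/, /s/ (no codas are permitted; onsets are limited to one consonant).
Deleting the stranded consonants removes /v/, /ɹ/, /h/, /d/, /s/.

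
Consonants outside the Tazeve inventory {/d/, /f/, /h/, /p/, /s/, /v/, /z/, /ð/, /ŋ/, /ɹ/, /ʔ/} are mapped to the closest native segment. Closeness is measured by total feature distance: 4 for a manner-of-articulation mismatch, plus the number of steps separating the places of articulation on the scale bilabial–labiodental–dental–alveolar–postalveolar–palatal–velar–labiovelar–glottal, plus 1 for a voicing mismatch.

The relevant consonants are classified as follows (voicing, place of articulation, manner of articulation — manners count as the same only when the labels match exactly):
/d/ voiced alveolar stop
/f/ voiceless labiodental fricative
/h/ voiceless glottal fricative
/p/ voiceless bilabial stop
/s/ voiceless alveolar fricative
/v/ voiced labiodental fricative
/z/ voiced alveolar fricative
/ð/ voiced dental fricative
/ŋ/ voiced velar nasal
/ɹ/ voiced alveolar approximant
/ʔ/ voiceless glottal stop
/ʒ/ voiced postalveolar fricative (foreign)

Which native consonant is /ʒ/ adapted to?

z

/z/ is closest: same manner (fricative), place distance 1 (postalveolar→alveolar), same voicing; total 1. Next closest is /s/ at distance 2.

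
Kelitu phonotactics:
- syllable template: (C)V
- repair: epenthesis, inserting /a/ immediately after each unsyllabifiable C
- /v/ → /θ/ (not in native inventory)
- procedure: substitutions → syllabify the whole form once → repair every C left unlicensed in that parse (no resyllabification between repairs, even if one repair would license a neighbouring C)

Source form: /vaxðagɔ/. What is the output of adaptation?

Substitution: /v/ → /θ/, giving /θaxðagɔ/.
The consonants /x/ cannot be parsed into a legal (C)V syllable (no codas are permitted; onsets are limited to one consonant).
Each unlicensed consonant becomes the onset of a new syllable: /x/ → /xa/.

θaxaðagɔ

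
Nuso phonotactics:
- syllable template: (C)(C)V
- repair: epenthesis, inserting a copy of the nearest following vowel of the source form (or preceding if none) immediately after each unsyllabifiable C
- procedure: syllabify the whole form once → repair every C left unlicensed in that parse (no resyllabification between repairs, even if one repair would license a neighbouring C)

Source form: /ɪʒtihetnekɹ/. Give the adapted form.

ɪʒtihetnekeɹe

The consonants /k/, /ɹ/ cannot be parsed into a legal (C)(C)V syllable (no codas are permitted; onsets may contain at most 2 consonants).
Each unlicensed consonant becomes the onset of a new syllable: /k/ → /ke/, /ɹ/ → /ɹe/.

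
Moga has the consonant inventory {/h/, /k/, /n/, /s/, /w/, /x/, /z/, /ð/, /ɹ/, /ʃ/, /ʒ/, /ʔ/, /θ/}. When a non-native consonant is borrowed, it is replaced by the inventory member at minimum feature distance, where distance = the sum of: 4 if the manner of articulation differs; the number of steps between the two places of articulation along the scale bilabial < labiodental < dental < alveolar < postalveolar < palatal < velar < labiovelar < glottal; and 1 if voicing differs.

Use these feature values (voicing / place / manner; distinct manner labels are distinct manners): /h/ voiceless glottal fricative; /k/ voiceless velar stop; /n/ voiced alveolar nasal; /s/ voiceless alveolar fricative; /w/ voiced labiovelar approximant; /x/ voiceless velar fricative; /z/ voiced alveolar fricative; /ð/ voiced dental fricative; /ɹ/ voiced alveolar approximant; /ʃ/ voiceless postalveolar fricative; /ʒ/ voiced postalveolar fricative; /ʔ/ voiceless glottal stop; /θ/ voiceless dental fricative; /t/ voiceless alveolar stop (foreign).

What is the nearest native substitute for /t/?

k

/k/ is closest: same manner (stop), place distance 3 (alveolar→velar), same voicing; total 3. Next closest is /s/ at distance 4.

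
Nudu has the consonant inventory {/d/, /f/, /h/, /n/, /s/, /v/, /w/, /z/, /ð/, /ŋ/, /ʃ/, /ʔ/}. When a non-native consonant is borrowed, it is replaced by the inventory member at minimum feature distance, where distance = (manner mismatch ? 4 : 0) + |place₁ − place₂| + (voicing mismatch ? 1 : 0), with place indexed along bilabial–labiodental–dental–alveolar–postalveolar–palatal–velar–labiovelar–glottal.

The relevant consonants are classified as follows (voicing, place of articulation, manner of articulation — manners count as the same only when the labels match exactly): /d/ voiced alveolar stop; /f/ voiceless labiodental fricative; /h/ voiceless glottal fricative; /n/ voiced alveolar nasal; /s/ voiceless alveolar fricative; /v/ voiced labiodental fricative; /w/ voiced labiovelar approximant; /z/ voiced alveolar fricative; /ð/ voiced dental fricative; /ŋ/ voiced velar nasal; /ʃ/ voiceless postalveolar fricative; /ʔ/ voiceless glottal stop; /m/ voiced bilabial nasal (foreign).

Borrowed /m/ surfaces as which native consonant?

/n/ is closest: same manner (nasal), place distance 3 (bilabial→alveolar), same voicing; total 3. Next closest is /v/ at distance 5.

n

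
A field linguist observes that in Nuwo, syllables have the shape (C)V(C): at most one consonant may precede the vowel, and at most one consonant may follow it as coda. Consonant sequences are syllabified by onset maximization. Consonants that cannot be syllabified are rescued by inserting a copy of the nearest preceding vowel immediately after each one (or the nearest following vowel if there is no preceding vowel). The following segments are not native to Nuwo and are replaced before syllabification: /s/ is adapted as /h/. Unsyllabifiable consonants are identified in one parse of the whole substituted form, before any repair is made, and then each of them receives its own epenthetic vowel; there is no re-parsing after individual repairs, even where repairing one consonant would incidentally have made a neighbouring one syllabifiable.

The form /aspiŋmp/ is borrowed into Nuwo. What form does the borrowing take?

ahpiŋmipi

Substitution: /s/ → /h/, giving /ahpiŋmp/.
The consonants /m/, /p/ cannot be parsed into a legal (C)V(C) syllable (at most one coda consonant is licensed; onsets are limited to one consonant).
Inserting the epenthetic vowel yields /m/ → /mi/, /p/ → /pi/.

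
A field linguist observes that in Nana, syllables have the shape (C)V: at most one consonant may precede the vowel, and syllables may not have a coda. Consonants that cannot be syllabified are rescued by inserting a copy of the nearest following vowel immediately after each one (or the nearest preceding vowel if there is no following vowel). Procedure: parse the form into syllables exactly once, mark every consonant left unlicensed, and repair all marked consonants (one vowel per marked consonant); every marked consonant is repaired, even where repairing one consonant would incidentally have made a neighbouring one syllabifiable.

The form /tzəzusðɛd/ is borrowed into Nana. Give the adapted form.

Syllabifying with onset maximization leaves /t/, /s/, /d/ stranded (no codas are permitted; onsets are limited to one consonant).
Each unlicensed consonant becomes the onset of a new syllable: /t/ → /tə/, /s/ → /sɛ/, /d/ → /dɛ/.

təzəzusɛðɛdɛ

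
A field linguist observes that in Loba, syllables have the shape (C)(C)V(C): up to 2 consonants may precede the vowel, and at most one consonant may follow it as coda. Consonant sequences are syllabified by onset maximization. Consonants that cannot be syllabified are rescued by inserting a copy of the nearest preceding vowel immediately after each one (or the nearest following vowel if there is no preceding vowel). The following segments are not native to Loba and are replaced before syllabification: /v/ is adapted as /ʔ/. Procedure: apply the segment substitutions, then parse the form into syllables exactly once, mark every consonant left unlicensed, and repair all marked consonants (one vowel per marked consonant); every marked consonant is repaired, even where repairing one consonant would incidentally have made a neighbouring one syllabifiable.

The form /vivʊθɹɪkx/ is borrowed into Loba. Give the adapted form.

ʔiʔʊθɹɪkxɪ

Substitution: /v/ → /ʔ/, giving /ʔiʔʊθɹɪkx/.
The consonants /x/ cannot be parsed into a legal (C)(C)V(C) syllable (at most one coda consonant is licensed; onsets may contain at most 2 consonants).
Epenthesis after each stranded consonant: /x/ → /xɪ/.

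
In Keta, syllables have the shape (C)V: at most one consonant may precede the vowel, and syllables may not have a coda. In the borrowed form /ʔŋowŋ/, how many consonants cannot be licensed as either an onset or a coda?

3

Under (C)V, the unsyllabifiable consonants are /ʔ/, /w/, /ŋ/ (no codas are permitted; onsets are limited to one consonant).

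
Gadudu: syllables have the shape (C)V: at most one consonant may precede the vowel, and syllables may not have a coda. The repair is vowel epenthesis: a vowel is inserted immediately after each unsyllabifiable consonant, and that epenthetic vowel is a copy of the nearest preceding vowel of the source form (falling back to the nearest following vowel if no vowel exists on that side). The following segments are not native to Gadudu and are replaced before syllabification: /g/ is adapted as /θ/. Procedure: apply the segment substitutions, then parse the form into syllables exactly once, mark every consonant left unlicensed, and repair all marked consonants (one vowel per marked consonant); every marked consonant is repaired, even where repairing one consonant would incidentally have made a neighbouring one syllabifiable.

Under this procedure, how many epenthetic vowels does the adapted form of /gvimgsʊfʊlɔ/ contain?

3

After substitution the input is /θvimθsʊfʊlɔ/.
The unsyllabifiable consonants are /θ/, /m/, /θ/; each receives one epenthetic vowel.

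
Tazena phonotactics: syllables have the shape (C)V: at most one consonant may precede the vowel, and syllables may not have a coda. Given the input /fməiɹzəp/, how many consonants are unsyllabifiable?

Syllabifying with onset maximization leaves /f/, /ɹ/, /p/ stranded (no codas are permitted; onsets are limited to one consonant).

3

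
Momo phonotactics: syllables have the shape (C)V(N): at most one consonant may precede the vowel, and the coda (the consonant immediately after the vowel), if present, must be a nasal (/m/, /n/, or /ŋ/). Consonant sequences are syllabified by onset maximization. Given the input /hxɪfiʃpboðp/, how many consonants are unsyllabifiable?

Under (C)V(N), the unsyllabifiable consonants are /h/, /ʃ/, /p/, /ð/, /p/ (only a nasal (/m/, /n/, or /ŋ/) is licensed in coda position; onsets are limited to one consonant).

5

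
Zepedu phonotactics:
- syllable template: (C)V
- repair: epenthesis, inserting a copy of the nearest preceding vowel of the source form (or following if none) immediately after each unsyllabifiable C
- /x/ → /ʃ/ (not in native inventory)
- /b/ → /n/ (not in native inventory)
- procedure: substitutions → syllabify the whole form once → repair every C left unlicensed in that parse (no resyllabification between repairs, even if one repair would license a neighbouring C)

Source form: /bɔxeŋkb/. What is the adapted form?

Substitution: /b/ → /n/, /x/ → /ʃ/, giving /nɔʃeŋkn/.
Under (C)V, the unsyllabifiable consonants are /ŋ/, /k/, /n/ (no codas are permitted; onsets are limited to one consonant).
Each unlicensed consonant becomes the onset of a new syllable: /ŋ/ → /ŋe/, /k/ → /ke/, /n/ → /ne/.

nɔʃeŋekene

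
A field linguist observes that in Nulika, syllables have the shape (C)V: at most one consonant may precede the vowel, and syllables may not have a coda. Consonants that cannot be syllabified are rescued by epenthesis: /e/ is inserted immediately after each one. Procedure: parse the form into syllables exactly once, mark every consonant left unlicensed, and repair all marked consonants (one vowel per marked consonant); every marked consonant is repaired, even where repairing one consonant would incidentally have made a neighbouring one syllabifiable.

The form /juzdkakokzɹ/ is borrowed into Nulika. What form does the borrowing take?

The consonants /z/, /d/, /k/, /z/, /ɹ/ cannot be parsed into a legal (C)V syllable (no codas are permitted; onsets are limited to one consonant).
Each unlicensed consonant becomes the onset of a new syllable: /z/ → /ze/, /d/ → /de/, /k/ → /ke/, /z/ → /ze/, /ɹ/ → /ɹe/.

juzedekakokezeɹe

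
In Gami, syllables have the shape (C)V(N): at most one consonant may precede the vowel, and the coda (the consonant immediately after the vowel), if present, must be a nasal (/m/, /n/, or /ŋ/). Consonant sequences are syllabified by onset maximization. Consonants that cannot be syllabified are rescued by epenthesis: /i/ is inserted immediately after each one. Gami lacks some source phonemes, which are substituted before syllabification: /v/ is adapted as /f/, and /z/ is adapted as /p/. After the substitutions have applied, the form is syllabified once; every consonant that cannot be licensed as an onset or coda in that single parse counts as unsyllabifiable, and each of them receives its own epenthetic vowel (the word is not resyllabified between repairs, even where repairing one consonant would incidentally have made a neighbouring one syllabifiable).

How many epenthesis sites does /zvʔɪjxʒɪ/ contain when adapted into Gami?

After substitution the input is /pfʔɪjxʒɪ/.
The unsyllabifiable consonants are /p/, /f/, /j/, /x/; each receives one epenthetic vowel.

4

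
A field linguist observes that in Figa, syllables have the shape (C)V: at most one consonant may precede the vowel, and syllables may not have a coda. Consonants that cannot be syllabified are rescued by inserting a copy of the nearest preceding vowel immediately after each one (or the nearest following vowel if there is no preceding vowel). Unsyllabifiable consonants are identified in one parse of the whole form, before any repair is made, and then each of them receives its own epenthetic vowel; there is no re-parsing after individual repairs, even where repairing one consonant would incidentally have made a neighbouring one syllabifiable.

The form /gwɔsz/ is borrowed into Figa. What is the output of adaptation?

gɔwɔsɔzɔ

Syllabifying with onset maximization leaves /g/, /s/, /z/ stranded (no codas are permitted; onsets are limited to one consonant).
Epenthesis after each stranded consonant: /g/ → /gɔ/, /s/ → /sɔ/, /z/ → /zɔ/.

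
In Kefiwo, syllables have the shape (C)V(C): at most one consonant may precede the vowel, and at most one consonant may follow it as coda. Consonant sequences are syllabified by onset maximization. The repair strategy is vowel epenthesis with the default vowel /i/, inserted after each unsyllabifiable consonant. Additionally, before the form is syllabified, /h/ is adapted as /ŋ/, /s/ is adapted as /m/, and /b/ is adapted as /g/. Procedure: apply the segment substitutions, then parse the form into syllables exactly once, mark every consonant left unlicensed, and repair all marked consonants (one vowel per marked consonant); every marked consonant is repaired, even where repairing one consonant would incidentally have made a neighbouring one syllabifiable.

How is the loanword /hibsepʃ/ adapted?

Substitution: /h/ → /ŋ/, /b/ → /g/, /s/ → /m/, giving /ŋigmepʃ/.
Syllabifying with onset maximization leaves /ʃ/ stranded (at most one coda consonant is licensed; onsets are limited to one consonant).
Inserting the epenthetic vowel yields /ʃ/ → /ʃi/.

ŋigmepʃi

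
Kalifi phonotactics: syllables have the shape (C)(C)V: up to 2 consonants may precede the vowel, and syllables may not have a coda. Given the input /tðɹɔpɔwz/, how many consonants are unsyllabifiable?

Syllabifying with onset maximization leaves /t/, /w/, /z/ stranded (no codas are permitted; onsets may contain at most 2 consonants).

3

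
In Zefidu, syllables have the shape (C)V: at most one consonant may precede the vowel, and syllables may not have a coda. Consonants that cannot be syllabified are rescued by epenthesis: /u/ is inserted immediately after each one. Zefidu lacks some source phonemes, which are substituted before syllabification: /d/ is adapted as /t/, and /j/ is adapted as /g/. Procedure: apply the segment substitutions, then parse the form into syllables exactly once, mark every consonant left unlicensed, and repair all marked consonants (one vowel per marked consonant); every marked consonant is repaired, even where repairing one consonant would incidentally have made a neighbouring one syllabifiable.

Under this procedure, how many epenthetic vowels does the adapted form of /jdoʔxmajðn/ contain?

After substitution the input is /gtoʔxmagðn/.
The unsyllabifiable consonants are /g/, /ʔ/, /x/, /g/, /ð/, /n/; each receives one epenthetic vowel.

6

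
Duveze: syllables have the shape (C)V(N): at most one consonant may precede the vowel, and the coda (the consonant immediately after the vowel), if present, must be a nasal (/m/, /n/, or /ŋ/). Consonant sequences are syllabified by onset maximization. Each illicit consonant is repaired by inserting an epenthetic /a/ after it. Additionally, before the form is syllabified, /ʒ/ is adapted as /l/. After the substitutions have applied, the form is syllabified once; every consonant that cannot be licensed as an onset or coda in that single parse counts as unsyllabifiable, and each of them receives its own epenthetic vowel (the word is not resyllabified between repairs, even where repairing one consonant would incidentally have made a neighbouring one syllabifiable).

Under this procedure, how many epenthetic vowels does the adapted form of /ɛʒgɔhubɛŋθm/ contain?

3

After substitution the input is /ɛlgɔhubɛŋθm/.
The unsyllabifiable consonants are /l/, /θ/, /m/; each receives one epenthetic vowel.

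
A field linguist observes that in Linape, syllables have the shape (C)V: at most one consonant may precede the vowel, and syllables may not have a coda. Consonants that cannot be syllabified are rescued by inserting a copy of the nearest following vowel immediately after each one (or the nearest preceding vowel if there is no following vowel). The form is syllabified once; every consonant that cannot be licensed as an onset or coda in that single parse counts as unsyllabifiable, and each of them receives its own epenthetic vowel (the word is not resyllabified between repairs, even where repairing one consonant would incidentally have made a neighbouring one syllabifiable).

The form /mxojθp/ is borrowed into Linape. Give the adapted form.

moxojoθopo

Under (C)V, the unsyllabifiable consonants are /m/, /j/, /θ/, /p/ (no codas are permitted; onsets are limited to one consonant).
Epenthesis after each stranded consonant: /m/ → /mo/, /j/ → /jo/, /θ/ → /θo/, /p/ → /po/.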